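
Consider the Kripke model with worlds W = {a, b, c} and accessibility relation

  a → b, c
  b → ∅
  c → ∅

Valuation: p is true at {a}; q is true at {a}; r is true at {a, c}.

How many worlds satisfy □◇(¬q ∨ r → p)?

2

a: successors {b, c}; ◇(¬q ∨ r → p) there: b:F, c:F. ✗
b: no successors, so □◇(¬q ∨ r → p) holds vacuously. ✓
c: no successors, so □◇(¬q ∨ r → p) holds vacuously. ✓
Satisfying worlds: {b, c}.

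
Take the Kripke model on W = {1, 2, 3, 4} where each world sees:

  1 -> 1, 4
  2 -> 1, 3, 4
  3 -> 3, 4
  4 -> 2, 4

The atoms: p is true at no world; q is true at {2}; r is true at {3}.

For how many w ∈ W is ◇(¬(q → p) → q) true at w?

4

1: successors {1, 4}; ¬(q → p) → q there: 1:T, 4:T. ✓
2: successors {1, 3, 4}; ¬(q → p) → q there: 1:T, 3:T, 4:T. ✓
3: successors {3, 4}; ¬(q → p) → q there: 3:T, 4:T. ✓
4: successors {2, 4}; ¬(q → p) → q there: 2:T, 4:T. ✓
Satisfying worlds: {1, 2, 3, 4}.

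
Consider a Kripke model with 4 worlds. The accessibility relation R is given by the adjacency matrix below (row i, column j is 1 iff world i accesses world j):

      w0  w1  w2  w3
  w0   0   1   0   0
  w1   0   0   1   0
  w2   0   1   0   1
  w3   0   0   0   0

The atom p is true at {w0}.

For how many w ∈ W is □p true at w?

w0: successors {w1}; p there: w1:F. ✗
w1: successors {w2}; p there: w2:F. ✗
w2: successors {w1, w3}; p there: w1:F, w3:F. ✗
w3: no successors, so □p holds vacuously. ✓
Satisfying worlds: {w3}.

1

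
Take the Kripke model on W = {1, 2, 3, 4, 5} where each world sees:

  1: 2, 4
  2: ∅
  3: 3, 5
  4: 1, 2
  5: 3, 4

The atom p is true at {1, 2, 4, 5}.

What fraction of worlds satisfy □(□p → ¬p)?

1: successors {2, 4}; □p → ¬p there: 2:F, 4:F. ✗
2: no successors, so □(□p → ¬p) holds vacuously. ✓
3: successors {3, 5}; □p → ¬p there: 3:T, 5:T. ✓
4: successors {1, 2}; □p → ¬p there: 1:F, 2:F. ✗
5: successors {3, 4}; □p → ¬p there: 3:T, 4:F. ✗
That's 2 of 5 worlds, so 2/5.

2/5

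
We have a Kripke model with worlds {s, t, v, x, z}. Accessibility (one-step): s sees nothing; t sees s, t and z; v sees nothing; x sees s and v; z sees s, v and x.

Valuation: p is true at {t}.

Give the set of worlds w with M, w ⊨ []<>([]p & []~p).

s: no successors, so []<>([]p & []~p) holds vacuously. ✓
t: successors {s, t, z}; <>([]p & []~p) there: s:F, t:T, z:T. ✗
v: no successors, so []<>([]p & []~p) holds vacuously. ✓
x: successors {s, v}; <>([]p & []~p) there: s:F, v:F. ✗
z: successors {s, v, x}; <>([]p & []~p) there: s:F, v:F, x:T. ✗

{s, v}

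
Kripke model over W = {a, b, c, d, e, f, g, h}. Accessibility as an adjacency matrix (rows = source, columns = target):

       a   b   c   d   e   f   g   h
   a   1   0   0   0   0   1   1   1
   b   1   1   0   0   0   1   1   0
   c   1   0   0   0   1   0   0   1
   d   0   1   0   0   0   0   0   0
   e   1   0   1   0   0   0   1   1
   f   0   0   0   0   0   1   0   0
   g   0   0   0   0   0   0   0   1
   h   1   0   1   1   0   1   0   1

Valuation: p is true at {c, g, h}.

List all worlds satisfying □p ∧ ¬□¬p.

a: □p is F, ¬□¬p is T. ✗
b: □p is F, ¬□¬p is T. ✗
c: □p is F, ¬□¬p is T. ✗
d: □p is F, ¬□¬p is F. ✗
e: □p is F, ¬□¬p is T. ✗
f: □p is F, ¬□¬p is F. ✗
g: □p is T, ¬□¬p is T. ✓
h: □p is F, ¬□¬p is T. ✗

{g}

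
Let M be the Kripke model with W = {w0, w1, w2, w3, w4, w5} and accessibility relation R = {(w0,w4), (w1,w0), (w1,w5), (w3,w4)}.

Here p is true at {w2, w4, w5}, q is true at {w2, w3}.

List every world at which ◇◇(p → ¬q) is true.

{w1}

w0: successors {w4}; ◇(p → ¬q) there: w4:F. ✗
w1: successors {w0, w5}; ◇(p → ¬q) there: w0:T, w5:F. ✓
w2: no successors, so ◇◇(p → ¬q) fails. ✗
w3: successors {w4}; ◇(p → ¬q) there: w4:F. ✗
w4: no successors, so ◇◇(p → ¬q) fails. ✗
w5: no successors, so ◇◇(p → ¬q) fails. ✗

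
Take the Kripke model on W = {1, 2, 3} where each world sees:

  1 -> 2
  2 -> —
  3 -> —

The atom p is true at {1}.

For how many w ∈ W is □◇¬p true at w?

1: successors {2}; ◇¬p there: 2:F. ✗
2: no successors, so □◇¬p holds vacuously. ✓
3: no successors, so □◇¬p holds vacuously. ✓
Satisfying worlds: {2, 3}.

2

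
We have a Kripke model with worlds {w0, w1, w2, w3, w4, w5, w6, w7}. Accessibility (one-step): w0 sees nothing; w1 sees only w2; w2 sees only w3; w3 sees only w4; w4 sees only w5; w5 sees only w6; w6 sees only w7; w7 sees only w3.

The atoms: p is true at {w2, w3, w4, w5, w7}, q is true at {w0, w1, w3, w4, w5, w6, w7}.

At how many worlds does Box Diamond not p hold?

w0: no successors, so Box Diamond not p holds vacuously. ✓
w1: successors {w2}; Diamond not p there: w2:F. ✗
w2: successors {w3}; Diamond not p there: w3:F. ✗
w3: successors {w4}; Diamond not p there: w4:F. ✗
w4: successors {w5}; Diamond not p there: w5:T. ✓
w5: successors {w6}; Diamond not p there: w6:F. ✗
w6: successors {w7}; Diamond not p there: w7:F. ✗
w7: successors {w3}; Diamond not p there: w3:F. ✗
Satisfying worlds: {w0, w4}.

2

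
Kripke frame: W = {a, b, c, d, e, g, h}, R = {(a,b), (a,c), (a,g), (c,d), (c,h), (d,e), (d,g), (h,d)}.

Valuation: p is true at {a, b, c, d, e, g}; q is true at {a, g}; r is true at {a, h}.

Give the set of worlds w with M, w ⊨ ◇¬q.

a: successors {b, c, g}; ¬q there: b:T, c:T, g:F. ✓
b: no successors, so ◇¬q fails. ✗
c: successors {d, h}; ¬q there: d:T, h:T. ✓
d: successors {e, g}; ¬q there: e:T, g:F. ✓
e: no successors, so ◇¬q fails. ✗
g: no successors, so ◇¬q fails. ✗
h: successors {d}; ¬q there: d:T. ✓

{a, c, d, h}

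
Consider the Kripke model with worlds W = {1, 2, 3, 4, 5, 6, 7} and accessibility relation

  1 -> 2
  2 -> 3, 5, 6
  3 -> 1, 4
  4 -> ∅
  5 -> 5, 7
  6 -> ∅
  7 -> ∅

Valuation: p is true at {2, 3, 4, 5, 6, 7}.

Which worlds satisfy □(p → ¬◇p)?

{3, 4, 6, 7}

1: successors {2}; p → ¬◇p there: 2:F. ✗
2: successors {3, 5, 6}; p → ¬◇p there: 3:F, 5:F, 6:T. ✗
3: successors {1, 4}; p → ¬◇p there: 1:T, 4:T. ✓
4: no successors, so □(p → ¬◇p) holds vacuously. ✓
5: successors {5, 7}; p → ¬◇p there: 5:F, 7:T. ✗
6: no successors, so □(p → ¬◇p) holds vacuously. ✓
7: no successors, so □(p → ¬◇p) holds vacuously. ✓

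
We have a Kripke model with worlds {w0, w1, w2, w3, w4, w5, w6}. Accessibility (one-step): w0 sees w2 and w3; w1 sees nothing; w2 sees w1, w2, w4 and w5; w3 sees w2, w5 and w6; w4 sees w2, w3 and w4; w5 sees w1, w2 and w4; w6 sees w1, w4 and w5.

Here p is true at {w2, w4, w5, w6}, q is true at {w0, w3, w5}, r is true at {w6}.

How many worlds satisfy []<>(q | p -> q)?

w0: successors {w2, w3}; <>(q | p -> q) there: w2:T, w3:T. ✓
w1: no successors, so []<>(q | p -> q) holds vacuously. ✓
w2: successors {w1, w2, w4, w5}; <>(q | p -> q) there: w1:F, w2:T, w4:T, w5:T. ✗
w3: successors {w2, w5, w6}; <>(q | p -> q) there: w2:T, w5:T, w6:T. ✓
w4: successors {w2, w3, w4}; <>(q | p -> q) there: w2:T, w3:T, w4:T. ✓
w5: successors {w1, w2, w4}; <>(q | p -> q) there: w1:F, w2:T, w4:T. ✗
w6: successors {w1, w4, w5}; <>(q | p -> q) there: w1:F, w4:T, w5:T. ✗
Satisfying worlds: {w0, w1, w3, w4}.

4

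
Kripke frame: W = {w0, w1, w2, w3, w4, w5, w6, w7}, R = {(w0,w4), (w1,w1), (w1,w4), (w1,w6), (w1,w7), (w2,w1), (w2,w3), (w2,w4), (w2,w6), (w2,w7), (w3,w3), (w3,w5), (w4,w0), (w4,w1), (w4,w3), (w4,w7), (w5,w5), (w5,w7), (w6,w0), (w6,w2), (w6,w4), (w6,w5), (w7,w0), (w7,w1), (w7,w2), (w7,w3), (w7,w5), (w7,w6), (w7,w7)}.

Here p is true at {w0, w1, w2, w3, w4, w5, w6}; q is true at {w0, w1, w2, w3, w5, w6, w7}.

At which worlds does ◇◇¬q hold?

{w1, w2, w4, w6, w7}

w0: successors {w4}; ◇¬q there: w4:F. ✗
w1: successors {w1, w4, w6, w7}; ◇¬q there: w1:T, w4:F, w6:T, w7:F. ✓
w2: successors {w1, w3, w4, w6, w7}; ◇¬q there: w1:T, w3:F, w4:F, w6:T, w7:F. ✓
w3: successors {w3, w5}; ◇¬q there: w3:F, w5:F. ✗
w4: successors {w0, w1, w3, w7}; ◇¬q there: w0:T, w1:T, w3:F, w7:F. ✓
w5: successors {w5, w7}; ◇¬q there: w5:F, w7:F. ✗
w6: successors {w0, w2, w4, w5}; ◇¬q there: w0:T, w2:T, w4:F, w5:F. ✓
w7: successors {w0, w1, w2, w3, w5, w6, w7}; ◇¬q there: w0:T, w1:T, w2:T, w3:F, w5:F, w6:T, w7:F. ✓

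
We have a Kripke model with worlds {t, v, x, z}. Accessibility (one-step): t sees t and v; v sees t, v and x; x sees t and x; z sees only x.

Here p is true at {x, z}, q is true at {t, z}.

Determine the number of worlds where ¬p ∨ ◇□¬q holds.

2

t: ¬p is T, ◇□¬q is F. ✓
v: ¬p is T, ◇□¬q is F. ✓
x: ¬p is F, ◇□¬q is F. ✗
z: ¬p is F, ◇□¬q is F. ✗
Satisfying worlds: {t, v}.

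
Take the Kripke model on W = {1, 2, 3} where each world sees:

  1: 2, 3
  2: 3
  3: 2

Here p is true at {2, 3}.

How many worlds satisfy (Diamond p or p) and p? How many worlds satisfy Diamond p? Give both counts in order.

For (Diamond p or p) and p:
1: Diamond p or p is T, p is F. ✗
2: Diamond p or p is T, p is T. ✓
3: Diamond p or p is T, p is T. ✓
— 2 worlds.
For Diamond p:
1: successors {2, 3}; p there: 2:T, 3:T. ✓
2: successors {3}; p there: 3:T. ✓
3: successors {2}; p there: 2:T. ✓
— 3 worlds.

2 and 3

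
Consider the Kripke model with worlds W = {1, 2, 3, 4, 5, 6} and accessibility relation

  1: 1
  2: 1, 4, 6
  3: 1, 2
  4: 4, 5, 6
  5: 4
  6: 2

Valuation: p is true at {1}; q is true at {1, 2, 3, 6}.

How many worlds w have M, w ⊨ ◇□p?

3

1: successors {1}; □p there: 1:T. ✓
2: successors {1, 4, 6}; □p there: 1:T, 4:F, 6:F. ✓
3: successors {1, 2}; □p there: 1:T, 2:F. ✓
4: successors {4, 5, 6}; □p there: 4:F, 5:F, 6:F. ✗
5: successors {4}; □p there: 4:F. ✗
6: successors {2}; □p there: 2:F. ✗
Satisfying worlds: {1, 2, 3}.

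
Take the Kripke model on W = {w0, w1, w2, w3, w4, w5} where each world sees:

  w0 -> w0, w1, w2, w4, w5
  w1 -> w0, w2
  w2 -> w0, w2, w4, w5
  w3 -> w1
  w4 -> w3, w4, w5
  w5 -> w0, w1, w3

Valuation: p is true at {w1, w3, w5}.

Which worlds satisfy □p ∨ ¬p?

{w0, w2, w3, w4}

w0: □p is F, ¬p is T. ✓
w1: □p is F, ¬p is F. ✗
w2: □p is F, ¬p is T. ✓
w3: □p is T, ¬p is F. ✓
w4: □p is F, ¬p is T. ✓
w5: □p is F, ¬p is F. ✗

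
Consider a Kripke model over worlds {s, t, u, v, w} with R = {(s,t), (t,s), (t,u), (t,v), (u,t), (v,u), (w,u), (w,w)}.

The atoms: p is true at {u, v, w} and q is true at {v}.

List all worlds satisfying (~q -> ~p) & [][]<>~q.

s: ~q -> ~p is T, [][]<>~q is T. ✓
t: ~q -> ~p is T, [][]<>~q is T. ✓
u: ~q -> ~p is F, [][]<>~q is T. ✗
v: ~q -> ~p is T, [][]<>~q is T. ✓
w: ~q -> ~p is F, [][]<>~q is T. ✗

{s, t, v}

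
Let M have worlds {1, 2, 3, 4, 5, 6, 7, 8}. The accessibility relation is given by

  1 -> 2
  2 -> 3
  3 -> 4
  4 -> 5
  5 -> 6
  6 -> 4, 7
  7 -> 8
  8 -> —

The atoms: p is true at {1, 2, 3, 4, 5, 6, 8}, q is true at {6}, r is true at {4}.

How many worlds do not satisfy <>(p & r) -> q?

1: <>(p & r) is F, q is F. ✓
2: <>(p & r) is F, q is F. ✓
3: <>(p & r) is T, q is F. ✗
4: <>(p & r) is F, q is F. ✓
5: <>(p & r) is F, q is F. ✓
6: <>(p & r) is T, q is T. ✓
7: <>(p & r) is F, q is F. ✓
8: <>(p & r) is F, q is F. ✓
Satisfying worlds: {1, 2, 4, 5, 6, 7, 8}.
So <>(p & r) -> q fails at the other 1 world.

1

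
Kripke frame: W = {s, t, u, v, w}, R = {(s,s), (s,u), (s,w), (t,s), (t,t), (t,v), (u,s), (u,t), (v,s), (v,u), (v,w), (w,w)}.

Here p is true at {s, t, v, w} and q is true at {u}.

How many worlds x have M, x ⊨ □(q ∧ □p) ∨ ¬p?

s: □(q ∧ □p) is F, ¬p is F. ✗
t: □(q ∧ □p) is F, ¬p is F. ✗
u: □(q ∧ □p) is F, ¬p is T. ✓
v: □(q ∧ □p) is F, ¬p is F. ✗
w: □(q ∧ □p) is F, ¬p is F. ✗
Satisfying worlds: {u}.

1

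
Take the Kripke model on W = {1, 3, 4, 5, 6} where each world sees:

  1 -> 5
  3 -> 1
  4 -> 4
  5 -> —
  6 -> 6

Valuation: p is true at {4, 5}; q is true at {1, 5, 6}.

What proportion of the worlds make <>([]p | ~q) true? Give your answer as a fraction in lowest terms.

1: successors {5}; []p | ~q there: 5:T. ✓
3: successors {1}; []p | ~q there: 1:T. ✓
4: successors {4}; []p | ~q there: 4:T. ✓
5: no successors, so <>([]p | ~q) fails. ✗
6: successors {6}; []p | ~q there: 6:F. ✗
That's 3 of 5 worlds, so 3/5.

3/5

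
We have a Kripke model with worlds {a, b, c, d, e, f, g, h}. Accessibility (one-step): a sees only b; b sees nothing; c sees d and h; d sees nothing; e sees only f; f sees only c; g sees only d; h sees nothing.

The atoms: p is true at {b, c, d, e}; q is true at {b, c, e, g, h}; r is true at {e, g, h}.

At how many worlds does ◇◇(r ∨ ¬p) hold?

1

a: successors {b}; ◇(r ∨ ¬p) there: b:F. ✗
b: no successors, so ◇◇(r ∨ ¬p) fails. ✗
c: successors {d, h}; ◇(r ∨ ¬p) there: d:F, h:F. ✗
d: no successors, so ◇◇(r ∨ ¬p) fails. ✗
e: successors {f}; ◇(r ∨ ¬p) there: f:F. ✗
f: successors {c}; ◇(r ∨ ¬p) there: c:T. ✓
g: successors {d}; ◇(r ∨ ¬p) there: d:F. ✗
h: no successors, so ◇◇(r ∨ ¬p) fails. ✗
Satisfying worlds: {f}.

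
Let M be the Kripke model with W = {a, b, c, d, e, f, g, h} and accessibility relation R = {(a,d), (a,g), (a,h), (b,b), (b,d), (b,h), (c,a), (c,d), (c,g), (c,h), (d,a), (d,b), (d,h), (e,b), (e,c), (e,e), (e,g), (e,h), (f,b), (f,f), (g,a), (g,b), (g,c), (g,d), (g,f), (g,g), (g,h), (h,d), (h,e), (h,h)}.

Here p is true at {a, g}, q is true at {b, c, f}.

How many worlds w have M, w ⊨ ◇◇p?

7

a: successors {d, g, h}; ◇p there: d:T, g:T, h:F. ✓
b: successors {b, d, h}; ◇p there: b:F, d:T, h:F. ✓
c: successors {a, d, g, h}; ◇p there: a:T, d:T, g:T, h:F. ✓
d: successors {a, b, h}; ◇p there: a:T, b:F, h:F. ✓
e: successors {b, c, e, g, h}; ◇p there: b:F, c:T, e:T, g:T, h:F. ✓
f: successors {b, f}; ◇p there: b:F, f:F. ✗
g: successors {a, b, c, d, f, g, h}; ◇p there: a:T, b:F, c:T, d:T, f:F, g:T, h:F. ✓
h: successors {d, e, h}; ◇p there: d:T, e:T, h:F. ✓
Satisfying worlds: {a, b, c, d, e, g, h}.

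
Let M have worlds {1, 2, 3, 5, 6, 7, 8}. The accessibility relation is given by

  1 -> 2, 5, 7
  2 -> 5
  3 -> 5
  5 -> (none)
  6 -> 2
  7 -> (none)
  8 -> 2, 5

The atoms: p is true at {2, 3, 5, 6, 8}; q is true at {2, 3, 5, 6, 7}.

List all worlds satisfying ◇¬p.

1: successors {2, 5, 7}; ¬p there: 2:F, 5:F, 7:T. ✓
2: successors {5}; ¬p there: 5:F. ✗
3: successors {5}; ¬p there: 5:F. ✗
5: no successors, so ◇¬p fails. ✗
6: successors {2}; ¬p there: 2:F. ✗
7: no successors, so ◇¬p fails. ✗
8: successors {2, 5}; ¬p there: 2:F, 5:F. ✗

{1}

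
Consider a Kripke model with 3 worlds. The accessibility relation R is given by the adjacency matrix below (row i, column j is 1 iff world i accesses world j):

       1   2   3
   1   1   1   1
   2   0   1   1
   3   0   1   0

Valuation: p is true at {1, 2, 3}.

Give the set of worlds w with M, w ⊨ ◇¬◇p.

1: successors {1, 2, 3}; ¬◇p there: 1:F, 2:F, 3:F. ✗
2: successors {2, 3}; ¬◇p there: 2:F, 3:F. ✗
3: successors {2}; ¬◇p there: 2:F. ✗

∅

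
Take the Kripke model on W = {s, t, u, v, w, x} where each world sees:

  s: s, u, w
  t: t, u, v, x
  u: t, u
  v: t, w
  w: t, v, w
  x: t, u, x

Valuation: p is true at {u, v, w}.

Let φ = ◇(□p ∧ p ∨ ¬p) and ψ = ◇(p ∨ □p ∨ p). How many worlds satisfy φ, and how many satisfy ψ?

6 and 6

For ◇(□p ∧ p ∨ ¬p):
s: successors {s, u, w}; □p ∧ p ∨ ¬p there: s:T, u:F, w:F. ✓
t: successors {t, u, v, x}; □p ∧ p ∨ ¬p there: t:T, u:F, v:F, x:T. ✓
u: successors {t, u}; □p ∧ p ∨ ¬p there: t:T, u:F. ✓
v: successors {t, w}; □p ∧ p ∨ ¬p there: t:T, w:F. ✓
w: successors {t, v, w}; □p ∧ p ∨ ¬p there: t:T, v:F, w:F. ✓
x: successors {t, u, x}; □p ∧ p ∨ ¬p there: t:T, u:F, x:T. ✓
— 6 worlds.
For ◇(p ∨ □p ∨ p):
s: successors {s, u, w}; p ∨ □p ∨ p there: s:F, u:T, w:T. ✓
t: successors {t, u, v, x}; p ∨ □p ∨ p there: t:F, u:T, v:T, x:F. ✓
u: successors {t, u}; p ∨ □p ∨ p there: t:F, u:T. ✓
v: successors {t, w}; p ∨ □p ∨ p there: t:F, w:T. ✓
w: successors {t, v, w}; p ∨ □p ∨ p there: t:F, v:T, w:T. ✓
x: successors {t, u, x}; p ∨ □p ∨ p there: t:F, u:T, x:F. ✓
— 6 worlds.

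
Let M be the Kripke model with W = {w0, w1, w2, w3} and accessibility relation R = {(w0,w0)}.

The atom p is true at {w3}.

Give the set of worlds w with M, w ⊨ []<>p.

w0: successors {w0}; <>p there: w0:F. ✗
w1: no successors, so []<>p holds vacuously. ✓
w2: no successors, so []<>p holds vacuously. ✓
w3: no successors, so []<>p holds vacuously. ✓

{w1, w2, w3}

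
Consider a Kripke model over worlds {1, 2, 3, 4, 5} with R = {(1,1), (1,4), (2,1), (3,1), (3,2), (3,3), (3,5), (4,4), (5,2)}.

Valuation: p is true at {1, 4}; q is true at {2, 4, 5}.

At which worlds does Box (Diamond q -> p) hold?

{1, 2, 4, 5}

1: successors {1, 4}; Diamond q -> p there: 1:T, 4:T. ✓
2: successors {1}; Diamond q -> p there: 1:T. ✓
3: successors {1, 2, 3, 5}; Diamond q -> p there: 1:T, 2:T, 3:F, 5:F. ✗
4: successors {4}; Diamond q -> p there: 4:T. ✓
5: successors {2}; Diamond q -> p there: 2:T. ✓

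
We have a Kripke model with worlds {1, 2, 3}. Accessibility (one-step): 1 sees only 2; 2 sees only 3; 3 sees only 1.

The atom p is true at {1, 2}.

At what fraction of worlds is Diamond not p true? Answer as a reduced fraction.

1/3

1: successors {2}; not p there: 2:F. ✗
2: successors {3}; not p there: 3:T. ✓
3: successors {1}; not p there: 1:F. ✗
That's 1 of 3 worlds, so 1/3.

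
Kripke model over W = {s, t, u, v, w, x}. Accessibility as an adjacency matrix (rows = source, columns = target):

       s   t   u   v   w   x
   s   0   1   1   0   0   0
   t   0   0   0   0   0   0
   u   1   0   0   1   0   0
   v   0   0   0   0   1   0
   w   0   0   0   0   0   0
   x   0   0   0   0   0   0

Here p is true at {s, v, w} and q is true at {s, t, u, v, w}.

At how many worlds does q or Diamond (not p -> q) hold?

5

s: q is T, Diamond (not p -> q) is T. ✓
t: q is T, Diamond (not p -> q) is F. ✓
u: q is T, Diamond (not p -> q) is T. ✓
v: q is T, Diamond (not p -> q) is T. ✓
w: q is T, Diamond (not p -> q) is F. ✓
x: q is F, Diamond (not p -> q) is F. ✗
Satisfying worlds: {s, t, u, v, w}.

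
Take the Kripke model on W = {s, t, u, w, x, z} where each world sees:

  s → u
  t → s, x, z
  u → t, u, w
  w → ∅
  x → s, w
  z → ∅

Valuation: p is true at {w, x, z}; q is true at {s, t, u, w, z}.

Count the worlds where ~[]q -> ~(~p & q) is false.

1

s: ~[]q is F, ~(~p & q) is F. ✓
t: ~[]q is T, ~(~p & q) is F. ✗
u: ~[]q is F, ~(~p & q) is F. ✓
w: ~[]q is F, ~(~p & q) is T. ✓
x: ~[]q is F, ~(~p & q) is T. ✓
z: ~[]q is F, ~(~p & q) is T. ✓
Satisfying worlds: {s, u, w, x, z}.
So ~[]q -> ~(~p & q) fails at the other 1 world.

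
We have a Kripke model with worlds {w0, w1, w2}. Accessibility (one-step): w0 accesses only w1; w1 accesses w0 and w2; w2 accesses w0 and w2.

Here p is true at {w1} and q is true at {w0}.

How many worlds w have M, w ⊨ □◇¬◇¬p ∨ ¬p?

2

w0: □◇¬◇¬p is T, ¬p is T. ✓
w1: □◇¬◇¬p is F, ¬p is F. ✗
w2: □◇¬◇¬p is F, ¬p is T. ✓
Satisfying worlds: {w0, w2}.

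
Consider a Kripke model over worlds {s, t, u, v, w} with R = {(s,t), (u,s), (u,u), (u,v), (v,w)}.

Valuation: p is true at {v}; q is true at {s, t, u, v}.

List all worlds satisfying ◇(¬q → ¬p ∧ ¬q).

s: successors {t}; ¬q → ¬p ∧ ¬q there: t:T. ✓
t: no successors, so ◇(¬q → ¬p ∧ ¬q) fails. ✗
u: successors {s, u, v}; ¬q → ¬p ∧ ¬q there: s:T, u:T, v:T. ✓
v: successors {w}; ¬q → ¬p ∧ ¬q there: w:T. ✓
w: no successors, so ◇(¬q → ¬p ∧ ¬q) fails. ✗

{s, u, v}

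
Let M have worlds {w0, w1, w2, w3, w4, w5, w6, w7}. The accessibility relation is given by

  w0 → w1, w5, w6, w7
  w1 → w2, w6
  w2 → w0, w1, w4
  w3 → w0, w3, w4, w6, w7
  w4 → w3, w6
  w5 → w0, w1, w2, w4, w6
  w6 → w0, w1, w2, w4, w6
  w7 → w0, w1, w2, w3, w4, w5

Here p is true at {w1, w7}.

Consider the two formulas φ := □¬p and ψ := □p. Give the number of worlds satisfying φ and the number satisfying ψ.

2 and 0

For □¬p:
w0: successors {w1, w5, w6, w7}; ¬p there: w1:F, w5:T, w6:T, w7:F. ✗
w1: successors {w2, w6}; ¬p there: w2:T, w6:T. ✓
w2: successors {w0, w1, w4}; ¬p there: w0:T, w1:F, w4:T. ✗
w3: successors {w0, w3, w4, w6, w7}; ¬p there: w0:T, w3:T, w4:T, w6:T, w7:F. ✗
w4: successors {w3, w6}; ¬p there: w3:T, w6:T. ✓
w5: successors {w0, w1, w2, w4, w6}; ¬p there: w0:T, w1:F, w2:T, w4:T, w6:T. ✗
w6: successors {w0, w1, w2, w4, w6}; ¬p there: w0:T, w1:F, w2:T, w4:T, w6:T. ✗
w7: successors {w0, w1, w2, w3, w4, w5}; ¬p there: w0:T, w1:F, w2:T, w3:T, w4:T, w5:T. ✗
— 2 worlds.
For □p:
w0: successors {w1, w5, w6, w7}; p there: w1:T, w5:F, w6:F, w7:T. ✗
w1: successors {w2, w6}; p there: w2:F, w6:F. ✗
w2: successors {w0, w1, w4}; p there: w0:F, w1:T, w4:F. ✗
w3: successors {w0, w3, w4, w6, w7}; p there: w0:F, w3:F, w4:F, w6:F, w7:T. ✗
w4: successors {w3, w6}; p there: w3:F, w6:F. ✗
w5: successors {w0, w1, w2, w4, w6}; p there: w0:F, w1:T, w2:F, w4:F, w6:F. ✗
w6: successors {w0, w1, w2, w4, w6}; p there: w0:F, w1:T, w2:F, w4:F, w6:F. ✗
w7: successors {w0, w1, w2, w3, w4, w5}; p there: w0:F, w1:T, w2:F, w3:F, w4:F, w5:F. ✗
— 0 worlds.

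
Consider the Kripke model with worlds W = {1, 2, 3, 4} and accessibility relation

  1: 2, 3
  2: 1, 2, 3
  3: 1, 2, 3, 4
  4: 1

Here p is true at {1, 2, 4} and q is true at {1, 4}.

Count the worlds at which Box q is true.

1: successors {2, 3}; q there: 2:F, 3:F. ✗
2: successors {1, 2, 3}; q there: 1:T, 2:F, 3:F. ✗
3: successors {1, 2, 3, 4}; q there: 1:T, 2:F, 3:F, 4:T. ✗
4: successors {1}; q there: 1:T. ✓
Satisfying worlds: {4}.

1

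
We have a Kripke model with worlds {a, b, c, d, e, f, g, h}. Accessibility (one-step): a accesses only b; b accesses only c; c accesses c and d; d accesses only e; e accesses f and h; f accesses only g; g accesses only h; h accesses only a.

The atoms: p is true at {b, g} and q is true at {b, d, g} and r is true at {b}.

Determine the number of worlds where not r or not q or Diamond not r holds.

8

a: not r or not q is T, Diamond not r is F. ✓
b: not r or not q is F, Diamond not r is T. ✓
c: not r or not q is T, Diamond not r is T. ✓
d: not r or not q is T, Diamond not r is T. ✓
e: not r or not q is T, Diamond not r is T. ✓
f: not r or not q is T, Diamond not r is T. ✓
g: not r or not q is T, Diamond not r is T. ✓
h: not r or not q is T, Diamond not r is T. ✓
Satisfying worlds: {a, b, c, d, e, f, g, h}.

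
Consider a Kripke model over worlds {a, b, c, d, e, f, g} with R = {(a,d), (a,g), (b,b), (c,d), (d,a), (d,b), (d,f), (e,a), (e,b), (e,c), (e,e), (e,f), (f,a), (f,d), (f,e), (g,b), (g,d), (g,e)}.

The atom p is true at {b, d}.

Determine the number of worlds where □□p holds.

a: successors {d, g}; □p there: d:F, g:F. ✗
b: successors {b}; □p there: b:T. ✓
c: successors {d}; □p there: d:F. ✗
d: successors {a, b, f}; □p there: a:F, b:T, f:F. ✗
e: successors {a, b, c, e, f}; □p there: a:F, b:T, c:T, e:F, f:F. ✗
f: successors {a, d, e}; □p there: a:F, d:F, e:F. ✗
g: successors {b, d, e}; □p there: b:T, d:F, e:F. ✗
Satisfying worlds: {b}.

1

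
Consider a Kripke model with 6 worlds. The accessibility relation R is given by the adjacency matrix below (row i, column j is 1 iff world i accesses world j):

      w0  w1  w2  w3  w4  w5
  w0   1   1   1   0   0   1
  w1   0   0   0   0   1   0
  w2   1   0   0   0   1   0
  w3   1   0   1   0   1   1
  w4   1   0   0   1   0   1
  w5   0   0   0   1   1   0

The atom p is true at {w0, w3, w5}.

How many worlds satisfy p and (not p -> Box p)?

w0: p is T, not p -> Box p is T. ✓
w1: p is F, not p -> Box p is F. ✗
w2: p is F, not p -> Box p is F. ✗
w3: p is T, not p -> Box p is T. ✓
w4: p is F, not p -> Box p is T. ✗
w5: p is T, not p -> Box p is T. ✓
Satisfying worlds: {w0, w3, w5}.

3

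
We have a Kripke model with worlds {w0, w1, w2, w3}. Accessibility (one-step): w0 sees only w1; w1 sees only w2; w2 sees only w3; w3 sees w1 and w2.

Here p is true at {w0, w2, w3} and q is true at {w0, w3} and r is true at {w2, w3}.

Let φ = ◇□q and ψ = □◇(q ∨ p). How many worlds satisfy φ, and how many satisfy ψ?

For ◇□q:
w0: successors {w1}; □q there: w1:F. ✗
w1: successors {w2}; □q there: w2:T. ✓
w2: successors {w3}; □q there: w3:F. ✗
w3: successors {w1, w2}; □q there: w1:F, w2:T. ✓
— 2 worlds.
For □◇(q ∨ p):
w0: successors {w1}; ◇(q ∨ p) there: w1:T. ✓
w1: successors {w2}; ◇(q ∨ p) there: w2:T. ✓
w2: successors {w3}; ◇(q ∨ p) there: w3:T. ✓
w3: successors {w1, w2}; ◇(q ∨ p) there: w1:T, w2:T. ✓
— 4 worlds.

2 and 4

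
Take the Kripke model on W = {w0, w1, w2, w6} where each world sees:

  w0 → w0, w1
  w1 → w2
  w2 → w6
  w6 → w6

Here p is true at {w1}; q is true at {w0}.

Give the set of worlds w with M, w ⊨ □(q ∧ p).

∅

w0: successors {w0, w1}; q ∧ p there: w0:F, w1:F. ✗
w1: successors {w2}; q ∧ p there: w2:F. ✗
w2: successors {w6}; q ∧ p there: w6:F. ✗
w6: successors {w6}; q ∧ p there: w6:F. ✗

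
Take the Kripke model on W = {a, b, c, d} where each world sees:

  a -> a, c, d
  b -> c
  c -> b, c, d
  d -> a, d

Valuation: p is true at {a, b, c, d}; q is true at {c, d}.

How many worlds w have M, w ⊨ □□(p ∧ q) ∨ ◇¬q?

3

a: □□(p ∧ q) is F, ◇¬q is T. ✓
b: □□(p ∧ q) is F, ◇¬q is F. ✗
c: □□(p ∧ q) is F, ◇¬q is T. ✓
d: □□(p ∧ q) is F, ◇¬q is T. ✓
Satisfying worlds: {a, c, d}.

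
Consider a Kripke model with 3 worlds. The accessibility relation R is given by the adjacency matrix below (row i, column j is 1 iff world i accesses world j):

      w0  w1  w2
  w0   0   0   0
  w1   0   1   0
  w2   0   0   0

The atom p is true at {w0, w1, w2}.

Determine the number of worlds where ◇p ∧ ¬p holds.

0

w0: ◇p is F, ¬p is F. ✗
w1: ◇p is T, ¬p is F. ✗
w2: ◇p is F, ¬p is F. ✗
Satisfying worlds: ∅.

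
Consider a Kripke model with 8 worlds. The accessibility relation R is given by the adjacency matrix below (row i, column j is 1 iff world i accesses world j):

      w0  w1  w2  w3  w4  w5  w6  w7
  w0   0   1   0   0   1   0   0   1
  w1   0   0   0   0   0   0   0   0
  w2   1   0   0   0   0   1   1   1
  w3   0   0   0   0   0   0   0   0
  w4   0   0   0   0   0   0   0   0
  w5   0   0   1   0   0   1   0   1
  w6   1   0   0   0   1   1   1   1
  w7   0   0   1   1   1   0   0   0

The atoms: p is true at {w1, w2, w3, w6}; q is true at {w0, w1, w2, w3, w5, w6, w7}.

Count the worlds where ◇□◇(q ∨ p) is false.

w0: successors {w1, w4, w7}; □◇(q ∨ p) there: w1:T, w4:T, w7:F. ✓
w1: no successors, so ◇□◇(q ∨ p) fails. ✗
w2: successors {w0, w5, w6, w7}; □◇(q ∨ p) there: w0:F, w5:T, w6:F, w7:F. ✓
w3: no successors, so ◇□◇(q ∨ p) fails. ✗
w4: no successors, so ◇□◇(q ∨ p) fails. ✗
w5: successors {w2, w5, w7}; □◇(q ∨ p) there: w2:T, w5:T, w7:F. ✓
w6: successors {w0, w4, w5, w6, w7}; □◇(q ∨ p) there: w0:F, w4:T, w5:T, w6:F, w7:F. ✓
w7: successors {w2, w3, w4}; □◇(q ∨ p) there: w2:T, w3:T, w4:T. ✓
Satisfying worlds: {w0, w2, w5, w6, w7}.
So ◇□◇(q ∨ p) fails at the other 3 worlds.

3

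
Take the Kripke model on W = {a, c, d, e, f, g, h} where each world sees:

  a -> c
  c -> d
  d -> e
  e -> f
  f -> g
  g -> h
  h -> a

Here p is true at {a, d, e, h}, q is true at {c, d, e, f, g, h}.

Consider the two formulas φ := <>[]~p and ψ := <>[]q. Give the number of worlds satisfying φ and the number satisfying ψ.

For <>[]~p:
a: successors {c}; []~p there: c:F. ✗
c: successors {d}; []~p there: d:F. ✗
d: successors {e}; []~p there: e:T. ✓
e: successors {f}; []~p there: f:T. ✓
f: successors {g}; []~p there: g:F. ✗
g: successors {h}; []~p there: h:F. ✗
h: successors {a}; []~p there: a:T. ✓
— 3 worlds.
For <>[]q:
a: successors {c}; []q there: c:T. ✓
c: successors {d}; []q there: d:T. ✓
d: successors {e}; []q there: e:T. ✓
e: successors {f}; []q there: f:T. ✓
f: successors {g}; []q there: g:T. ✓
g: successors {h}; []q there: h:F. ✗
h: successors {a}; []q there: a:T. ✓
— 6 worlds.

3 and 6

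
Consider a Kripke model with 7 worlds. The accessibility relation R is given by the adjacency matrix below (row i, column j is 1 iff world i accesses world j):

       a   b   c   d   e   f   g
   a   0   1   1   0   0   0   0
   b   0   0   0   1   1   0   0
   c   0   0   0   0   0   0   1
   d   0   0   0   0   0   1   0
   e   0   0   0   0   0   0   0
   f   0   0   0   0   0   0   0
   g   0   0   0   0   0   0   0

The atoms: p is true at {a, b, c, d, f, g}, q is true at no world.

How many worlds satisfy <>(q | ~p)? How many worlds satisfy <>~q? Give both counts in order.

For <>(q | ~p):
a: successors {b, c}; q | ~p there: b:F, c:F. ✗
b: successors {d, e}; q | ~p there: d:F, e:T. ✓
c: successors {g}; q | ~p there: g:F. ✗
d: successors {f}; q | ~p there: f:F. ✗
e: no successors, so <>(q | ~p) fails. ✗
f: no successors, so <>(q | ~p) fails. ✗
g: no successors, so <>(q | ~p) fails. ✗
— 1 world.
For <>~q:
a: successors {b, c}; ~q there: b:T, c:T. ✓
b: successors {d, e}; ~q there: d:T, e:T. ✓
c: successors {g}; ~q there: g:T. ✓
d: successors {f}; ~q there: f:T. ✓
e: no successors, so <>~q fails. ✗
f: no successors, so <>~q fails. ✗
g: no successors, so <>~q fails. ✗
— 4 worlds.

1 and 4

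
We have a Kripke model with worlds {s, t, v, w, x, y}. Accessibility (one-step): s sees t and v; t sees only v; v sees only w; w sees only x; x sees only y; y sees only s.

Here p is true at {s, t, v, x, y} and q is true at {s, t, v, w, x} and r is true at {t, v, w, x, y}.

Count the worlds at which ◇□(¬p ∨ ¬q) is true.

3

s: successors {t, v}; □(¬p ∨ ¬q) there: t:F, v:T. ✓
t: successors {v}; □(¬p ∨ ¬q) there: v:T. ✓
v: successors {w}; □(¬p ∨ ¬q) there: w:F. ✗
w: successors {x}; □(¬p ∨ ¬q) there: x:T. ✓
x: successors {y}; □(¬p ∨ ¬q) there: y:F. ✗
y: successors {s}; □(¬p ∨ ¬q) there: s:F. ✗
Satisfying worlds: {s, t, w}.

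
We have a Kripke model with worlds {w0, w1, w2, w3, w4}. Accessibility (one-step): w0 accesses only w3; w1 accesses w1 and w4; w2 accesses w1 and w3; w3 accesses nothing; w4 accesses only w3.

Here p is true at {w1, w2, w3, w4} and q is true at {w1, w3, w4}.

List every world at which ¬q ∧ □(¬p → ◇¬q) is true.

{w0, w2}

w0: ¬q is T, □(¬p → ◇¬q) is T. ✓
w1: ¬q is F, □(¬p → ◇¬q) is T. ✗
w2: ¬q is T, □(¬p → ◇¬q) is T. ✓
w3: ¬q is F, □(¬p → ◇¬q) is T. ✗
w4: ¬q is F, □(¬p → ◇¬q) is T. ✗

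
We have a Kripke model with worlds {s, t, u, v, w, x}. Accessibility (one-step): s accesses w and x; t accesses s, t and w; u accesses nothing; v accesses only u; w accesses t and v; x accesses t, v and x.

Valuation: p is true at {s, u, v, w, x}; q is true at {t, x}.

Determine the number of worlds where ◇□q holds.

1

s: successors {w, x}; □q there: w:F, x:F. ✗
t: successors {s, t, w}; □q there: s:F, t:F, w:F. ✗
u: no successors, so ◇□q fails. ✗
v: successors {u}; □q there: u:T. ✓
w: successors {t, v}; □q there: t:F, v:F. ✗
x: successors {t, v, x}; □q there: t:F, v:F, x:F. ✗
Satisfying worlds: {v}.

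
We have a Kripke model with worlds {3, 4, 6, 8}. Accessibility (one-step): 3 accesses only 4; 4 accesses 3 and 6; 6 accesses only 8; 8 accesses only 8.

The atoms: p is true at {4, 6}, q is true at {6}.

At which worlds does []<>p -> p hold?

{4, 6, 8}

3: []<>p is T, p is F. ✗
4: []<>p is F, p is T. ✓
6: []<>p is F, p is T. ✓
8: []<>p is F, p is F. ✓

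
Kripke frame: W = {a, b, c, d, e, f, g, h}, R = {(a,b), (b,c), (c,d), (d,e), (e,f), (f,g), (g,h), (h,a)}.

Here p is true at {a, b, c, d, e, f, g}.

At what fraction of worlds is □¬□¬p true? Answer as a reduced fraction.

7/8

a: successors {b}; ¬□¬p there: b:T. ✓
b: successors {c}; ¬□¬p there: c:T. ✓
c: successors {d}; ¬□¬p there: d:T. ✓
d: successors {e}; ¬□¬p there: e:T. ✓
e: successors {f}; ¬□¬p there: f:T. ✓
f: successors {g}; ¬□¬p there: g:F. ✗
g: successors {h}; ¬□¬p there: h:T. ✓
h: successors {a}; ¬□¬p there: a:T. ✓
That's 7 of 8 worlds, so 7/8.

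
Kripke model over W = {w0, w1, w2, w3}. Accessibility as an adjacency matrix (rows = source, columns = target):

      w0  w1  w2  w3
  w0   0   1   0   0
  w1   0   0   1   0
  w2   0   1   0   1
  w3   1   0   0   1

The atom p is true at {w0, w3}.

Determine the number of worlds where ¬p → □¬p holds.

3

w0: ¬p is F, □¬p is T. ✓
w1: ¬p is T, □¬p is T. ✓
w2: ¬p is T, □¬p is F. ✗
w3: ¬p is F, □¬p is F. ✓
Satisfying worlds: {w0, w1, w3}.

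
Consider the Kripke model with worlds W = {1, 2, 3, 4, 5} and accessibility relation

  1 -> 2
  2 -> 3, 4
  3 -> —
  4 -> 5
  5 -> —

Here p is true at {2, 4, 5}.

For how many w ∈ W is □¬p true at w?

2

1: successors {2}; ¬p there: 2:F. ✗
2: successors {3, 4}; ¬p there: 3:T, 4:F. ✗
3: no successors, so □¬p holds vacuously. ✓
4: successors {5}; ¬p there: 5:F. ✗
5: no successors, so □¬p holds vacuously. ✓
Satisfying worlds: {3, 5}.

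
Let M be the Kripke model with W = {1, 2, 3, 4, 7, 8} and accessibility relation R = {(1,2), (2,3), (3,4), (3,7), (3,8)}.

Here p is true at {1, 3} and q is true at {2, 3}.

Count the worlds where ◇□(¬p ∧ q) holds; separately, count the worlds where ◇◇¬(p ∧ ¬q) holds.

1 and 2

For ◇□(¬p ∧ q):
1: successors {2}; □(¬p ∧ q) there: 2:F. ✗
2: successors {3}; □(¬p ∧ q) there: 3:F. ✗
3: successors {4, 7, 8}; □(¬p ∧ q) there: 4:T, 7:T, 8:T. ✓
4: no successors, so ◇□(¬p ∧ q) fails. ✗
7: no successors, so ◇□(¬p ∧ q) fails. ✗
8: no successors, so ◇□(¬p ∧ q) fails. ✗
— 1 world.
For ◇◇¬(p ∧ ¬q):
1: successors {2}; ◇¬(p ∧ ¬q) there: 2:T. ✓
2: successors {3}; ◇¬(p ∧ ¬q) there: 3:T. ✓
3: successors {4, 7, 8}; ◇¬(p ∧ ¬q) there: 4:F, 7:F, 8:F. ✗
4: no successors, so ◇◇¬(p ∧ ¬q) fails. ✗
7: no successors, so ◇◇¬(p ∧ ¬q) fails. ✗
8: no successors, so ◇◇¬(p ∧ ¬q) fails. ✗
— 2 worlds.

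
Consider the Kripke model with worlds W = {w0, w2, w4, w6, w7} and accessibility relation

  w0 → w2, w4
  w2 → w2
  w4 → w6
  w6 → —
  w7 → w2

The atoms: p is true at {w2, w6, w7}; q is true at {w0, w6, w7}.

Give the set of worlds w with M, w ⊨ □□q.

w0: successors {w2, w4}; □q there: w2:F, w4:T. ✗
w2: successors {w2}; □q there: w2:F. ✗
w4: successors {w6}; □q there: w6:T. ✓
w6: no successors, so □□q holds vacuously. ✓
w7: successors {w2}; □q there: w2:F. ✗

{w4, w6}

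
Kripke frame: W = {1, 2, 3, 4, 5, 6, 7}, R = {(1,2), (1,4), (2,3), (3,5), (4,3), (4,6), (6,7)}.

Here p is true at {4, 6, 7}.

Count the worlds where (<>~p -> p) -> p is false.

1

1: <>~p -> p is F, p is F. ✓
2: <>~p -> p is F, p is F. ✓
3: <>~p -> p is F, p is F. ✓
4: <>~p -> p is T, p is T. ✓
5: <>~p -> p is T, p is F. ✗
6: <>~p -> p is T, p is T. ✓
7: <>~p -> p is T, p is T. ✓
Satisfying worlds: {1, 2, 3, 4, 6, 7}.
So (<>~p -> p) -> p fails at the other 1 world.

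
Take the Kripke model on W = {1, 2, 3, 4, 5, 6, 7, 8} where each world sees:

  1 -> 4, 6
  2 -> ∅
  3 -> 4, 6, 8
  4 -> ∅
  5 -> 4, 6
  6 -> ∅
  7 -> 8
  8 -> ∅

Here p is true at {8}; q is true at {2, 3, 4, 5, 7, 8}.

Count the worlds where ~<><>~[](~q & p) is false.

0

1: <><>~[](~q & p) is F. ✓
2: <><>~[](~q & p) is F. ✓
3: <><>~[](~q & p) is F. ✓
4: <><>~[](~q & p) is F. ✓
5: <><>~[](~q & p) is F. ✓
6: <><>~[](~q & p) is F. ✓
7: <><>~[](~q & p) is F. ✓
8: <><>~[](~q & p) is F. ✓
Satisfying worlds: {1, 2, 3, 4, 5, 6, 7, 8}.
So ~<><>~[](~q & p) fails at the other 0 worlds.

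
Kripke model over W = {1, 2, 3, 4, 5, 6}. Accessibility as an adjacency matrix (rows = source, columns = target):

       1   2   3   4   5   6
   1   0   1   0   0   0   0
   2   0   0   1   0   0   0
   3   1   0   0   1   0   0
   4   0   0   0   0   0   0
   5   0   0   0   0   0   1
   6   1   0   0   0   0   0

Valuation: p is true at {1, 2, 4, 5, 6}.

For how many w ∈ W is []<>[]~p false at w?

1: successors {2}; <>[]~p there: 2:F. ✗
2: successors {3}; <>[]~p there: 3:T. ✓
3: successors {1, 4}; <>[]~p there: 1:T, 4:F. ✗
4: no successors, so []<>[]~p holds vacuously. ✓
5: successors {6}; <>[]~p there: 6:F. ✗
6: successors {1}; <>[]~p there: 1:T. ✓
Satisfying worlds: {2, 4, 6}.
So []<>[]~p fails at the other 3 worlds.

3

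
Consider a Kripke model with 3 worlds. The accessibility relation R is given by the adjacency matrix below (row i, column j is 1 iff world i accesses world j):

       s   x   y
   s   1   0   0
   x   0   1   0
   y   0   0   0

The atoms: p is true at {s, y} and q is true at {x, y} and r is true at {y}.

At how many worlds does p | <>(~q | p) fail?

s: p is T, <>(~q | p) is T. ✓
x: p is F, <>(~q | p) is F. ✗
y: p is T, <>(~q | p) is F. ✓
Satisfying worlds: {s, y}.
So p | <>(~q | p) fails at the other 1 world.

1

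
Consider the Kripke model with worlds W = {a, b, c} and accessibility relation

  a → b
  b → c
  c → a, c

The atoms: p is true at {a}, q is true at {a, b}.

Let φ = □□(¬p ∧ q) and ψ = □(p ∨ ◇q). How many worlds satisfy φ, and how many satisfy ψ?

0 and 2

For □□(¬p ∧ q):
a: successors {b}; □(¬p ∧ q) there: b:F. ✗
b: successors {c}; □(¬p ∧ q) there: c:F. ✗
c: successors {a, c}; □(¬p ∧ q) there: a:T, c:F. ✗
— 0 worlds.
For □(p ∨ ◇q):
a: successors {b}; p ∨ ◇q there: b:F. ✗
b: successors {c}; p ∨ ◇q there: c:T. ✓
c: successors {a, c}; p ∨ ◇q there: a:T, c:T. ✓
— 2 worlds.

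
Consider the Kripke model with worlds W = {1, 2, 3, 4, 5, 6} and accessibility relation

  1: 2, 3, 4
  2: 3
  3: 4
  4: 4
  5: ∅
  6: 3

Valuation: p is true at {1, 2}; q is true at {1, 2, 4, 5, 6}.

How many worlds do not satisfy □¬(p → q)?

5

1: successors {2, 3, 4}; ¬(p → q) there: 2:F, 3:F, 4:F. ✗
2: successors {3}; ¬(p → q) there: 3:F. ✗
3: successors {4}; ¬(p → q) there: 4:F. ✗
4: successors {4}; ¬(p → q) there: 4:F. ✗
5: no successors, so □¬(p → q) holds vacuously. ✓
6: successors {3}; ¬(p → q) there: 3:F. ✗
Satisfying worlds: {5}.
So □¬(p → q) fails at the other 5 worlds.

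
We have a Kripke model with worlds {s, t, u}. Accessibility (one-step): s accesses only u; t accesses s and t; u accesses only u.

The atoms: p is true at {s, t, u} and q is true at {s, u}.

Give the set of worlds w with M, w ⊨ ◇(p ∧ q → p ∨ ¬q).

{s, t, u}

s: successors {u}; p ∧ q → p ∨ ¬q there: u:T. ✓
t: successors {s, t}; p ∧ q → p ∨ ¬q there: s:T, t:T. ✓
u: successors {u}; p ∧ q → p ∨ ¬q there: u:T. ✓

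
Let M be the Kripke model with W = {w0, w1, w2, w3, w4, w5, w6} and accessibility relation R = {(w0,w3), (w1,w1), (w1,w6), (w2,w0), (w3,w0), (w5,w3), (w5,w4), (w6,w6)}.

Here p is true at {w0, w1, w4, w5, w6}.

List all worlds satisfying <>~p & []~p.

w0: <>~p is T, []~p is T. ✓
w1: <>~p is F, []~p is F. ✗
w2: <>~p is F, []~p is F. ✗
w3: <>~p is F, []~p is F. ✗
w4: <>~p is F, []~p is T. ✗
w5: <>~p is T, []~p is F. ✗
w6: <>~p is F, []~p is F. ✗

{w0}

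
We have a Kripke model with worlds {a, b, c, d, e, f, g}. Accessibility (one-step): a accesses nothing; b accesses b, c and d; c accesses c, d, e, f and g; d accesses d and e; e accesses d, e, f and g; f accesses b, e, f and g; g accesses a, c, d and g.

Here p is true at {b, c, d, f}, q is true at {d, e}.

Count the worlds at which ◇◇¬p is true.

a: no successors, so ◇◇¬p fails. ✗
b: successors {b, c, d}; ◇¬p there: b:F, c:T, d:T. ✓
c: successors {c, d, e, f, g}; ◇¬p there: c:T, d:T, e:T, f:T, g:T. ✓
d: successors {d, e}; ◇¬p there: d:T, e:T. ✓
e: successors {d, e, f, g}; ◇¬p there: d:T, e:T, f:T, g:T. ✓
f: successors {b, e, f, g}; ◇¬p there: b:F, e:T, f:T, g:T. ✓
g: successors {a, c, d, g}; ◇¬p there: a:F, c:T, d:T, g:T. ✓
Satisfying worlds: {b, c, d, e, f, g}.

6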